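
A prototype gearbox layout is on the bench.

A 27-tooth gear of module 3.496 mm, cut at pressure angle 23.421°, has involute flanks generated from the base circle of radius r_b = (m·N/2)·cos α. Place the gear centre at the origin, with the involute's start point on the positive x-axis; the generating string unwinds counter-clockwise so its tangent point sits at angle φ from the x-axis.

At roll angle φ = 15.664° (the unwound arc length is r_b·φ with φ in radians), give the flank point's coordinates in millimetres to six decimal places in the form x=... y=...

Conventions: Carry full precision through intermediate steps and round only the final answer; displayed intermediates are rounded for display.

x=44.895785 y=0.292774

single-mesh involute tooth geometry (27T wheel at module 3.496)
pitch radius r_p = m·N/2 = 3.496·27/2 = 47.196000
base radius r_b = r_p·cos α = 47.196000·cos 23.421° = 43.307474
roll angle φ = 15.664° = 0.27338837 rad
x = r_b·(cos φ + φ·sin φ) = 44.895785
y = r_b·(sin φ − φ·cos φ) = 0.292774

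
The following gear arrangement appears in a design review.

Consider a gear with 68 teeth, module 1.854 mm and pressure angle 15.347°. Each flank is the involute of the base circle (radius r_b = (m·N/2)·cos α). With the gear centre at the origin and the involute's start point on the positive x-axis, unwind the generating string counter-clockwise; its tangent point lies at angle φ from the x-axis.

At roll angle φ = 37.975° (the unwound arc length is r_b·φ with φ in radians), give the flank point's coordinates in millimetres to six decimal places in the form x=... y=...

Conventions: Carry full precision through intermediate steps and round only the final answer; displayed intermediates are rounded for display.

x=72.709036 y=5.644480

recognized (one wheel, involute flank): single-mesh tooth geometry, m = 1.854, N = 68
pitch radius r_p = m·N/2 = 1.854·68/2 = 63.036000
base radius r_b = r_p·cos α = 63.036000·cos 15.347° = 60.788176
roll angle φ = 37.975° = 0.66278878 rad
x = r_b·(cos φ + φ·sin φ) = 72.709036
y = r_b·(sin φ − φ·cos φ) = 5.644480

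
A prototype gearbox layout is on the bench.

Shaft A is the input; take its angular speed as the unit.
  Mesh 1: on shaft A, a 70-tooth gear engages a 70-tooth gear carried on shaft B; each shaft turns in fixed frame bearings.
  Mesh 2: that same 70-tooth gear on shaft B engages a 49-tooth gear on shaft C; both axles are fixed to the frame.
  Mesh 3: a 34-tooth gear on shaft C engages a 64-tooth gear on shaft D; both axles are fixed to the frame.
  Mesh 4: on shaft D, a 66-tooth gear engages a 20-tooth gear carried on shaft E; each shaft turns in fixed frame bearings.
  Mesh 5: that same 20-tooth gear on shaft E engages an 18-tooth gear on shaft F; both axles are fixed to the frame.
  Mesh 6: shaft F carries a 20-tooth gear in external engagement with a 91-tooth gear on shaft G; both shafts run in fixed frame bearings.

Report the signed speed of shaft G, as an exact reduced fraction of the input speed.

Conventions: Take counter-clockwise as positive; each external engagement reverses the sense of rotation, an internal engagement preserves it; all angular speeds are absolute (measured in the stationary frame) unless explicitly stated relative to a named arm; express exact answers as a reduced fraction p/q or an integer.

4675/7644

6-mesh fixed-axis compound train (all bearings frame-fixed)
mesh 1 [70T→70T]: |ω|/ω_in = 1×70/70 = 1, sense flips to −
mesh 2 [70T→49T]: |ω|/ω_in = 1×70/49 = 10/7, sense flips to +
mesh 3 [34T→64T]: |ω|/ω_in = (10/7)×34/64 = 85/112, sense flips to −
mesh 4 [66T→20T]: |ω|/ω_in = (85/112)×66/20 = 561/224, sense flips to +
mesh 5 [20T→18T]: |ω|/ω_in = (561/224)×20/18 = 935/336, sense flips to −
mesh 6 [20T→91T]: |ω|/ω_in = (935/336)×20/91 = 4675/7644, sense flips to +
signed output speed (× input speed) = 4675/7644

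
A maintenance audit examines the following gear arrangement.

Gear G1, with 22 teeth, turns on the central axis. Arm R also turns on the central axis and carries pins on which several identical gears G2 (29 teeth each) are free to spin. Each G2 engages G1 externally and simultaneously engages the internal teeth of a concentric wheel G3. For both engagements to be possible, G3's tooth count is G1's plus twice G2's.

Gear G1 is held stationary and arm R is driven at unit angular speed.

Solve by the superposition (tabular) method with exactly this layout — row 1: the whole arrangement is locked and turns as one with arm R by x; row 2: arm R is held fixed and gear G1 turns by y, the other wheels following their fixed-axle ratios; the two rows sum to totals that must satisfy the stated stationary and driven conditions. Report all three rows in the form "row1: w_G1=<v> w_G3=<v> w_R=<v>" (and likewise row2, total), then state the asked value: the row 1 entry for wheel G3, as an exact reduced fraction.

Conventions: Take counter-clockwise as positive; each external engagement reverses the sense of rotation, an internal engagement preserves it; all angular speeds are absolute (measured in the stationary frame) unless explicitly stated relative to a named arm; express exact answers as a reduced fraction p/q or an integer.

row1: w_G1=1 w_G3=1 w_R=1
row2: w_G1=-1 w_G3=11/40 w_R=0
total: w_G1=0 w_G3=51/40 w_R=1
asked value: 1

recognized (axles ride arm R): planetary set, 22/29/80 teeth
superposition row 1 [locked train]: every member turns x
superposition row 2 [arm held]: sun y, ring −(22/80)·y, arm 0
boundary: total ω_sun = x + y = 0 and total ω_arm = x = 1  ⇒  y = -1, x = 1
row 2 ring = −(22/80)·(-1) = 11/40
totals (row 1 + row 2): sun 1 + (-1) = 0, ring 1 + 11/40 = 51/40, arm 1 + 0 = 1
asked cell (row1, ring) = 1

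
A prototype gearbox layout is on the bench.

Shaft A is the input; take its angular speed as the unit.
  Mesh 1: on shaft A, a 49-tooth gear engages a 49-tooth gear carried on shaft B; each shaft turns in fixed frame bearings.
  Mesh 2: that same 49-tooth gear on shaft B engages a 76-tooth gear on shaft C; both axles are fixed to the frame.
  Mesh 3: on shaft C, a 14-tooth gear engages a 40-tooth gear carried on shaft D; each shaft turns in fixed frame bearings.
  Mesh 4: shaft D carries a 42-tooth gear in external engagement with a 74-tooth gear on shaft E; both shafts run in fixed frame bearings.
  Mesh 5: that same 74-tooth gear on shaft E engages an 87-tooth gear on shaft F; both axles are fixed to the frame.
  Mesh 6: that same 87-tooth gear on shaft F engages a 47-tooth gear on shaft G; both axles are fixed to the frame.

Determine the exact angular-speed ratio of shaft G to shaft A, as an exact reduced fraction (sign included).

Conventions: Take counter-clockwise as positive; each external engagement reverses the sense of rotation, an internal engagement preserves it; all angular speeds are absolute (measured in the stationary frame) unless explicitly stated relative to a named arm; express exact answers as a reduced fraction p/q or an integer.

class = fixed-axis compound train [6 meshes; 6 ratios multiply, 6 sense flips]
mesh 1 [49T→49T]: running ratio 1, sense −
mesh 2 [49T→76T]: running ratio 49/76, sense +
mesh 3 [14T→40T]: running ratio 343/1520, sense −
mesh 4 [42T→74T]: running ratio 7203/56240, sense +
mesh 5 [74T→87T]: running ratio 2401/22040, sense −
mesh 6 [87T→47T]: running ratio 7203/35720, sense +
ω_out/ω_in = 7203/35720

7203/35720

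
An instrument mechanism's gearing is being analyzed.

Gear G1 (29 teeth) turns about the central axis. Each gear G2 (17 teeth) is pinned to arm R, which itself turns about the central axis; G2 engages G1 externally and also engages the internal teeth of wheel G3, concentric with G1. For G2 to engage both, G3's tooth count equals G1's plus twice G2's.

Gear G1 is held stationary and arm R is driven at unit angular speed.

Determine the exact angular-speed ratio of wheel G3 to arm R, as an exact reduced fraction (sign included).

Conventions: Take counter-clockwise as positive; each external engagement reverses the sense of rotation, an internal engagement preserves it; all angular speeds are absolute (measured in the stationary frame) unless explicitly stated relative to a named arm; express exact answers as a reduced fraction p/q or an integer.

92/63

recognized (axles ride arm R): planetary set, 29/17/63 teeth
ring teeth: 29 + 2·17 = 63
29(ω_sun−ω_arm) = −63(ω_ring−ω_arm),  ω_sun = 0, ω_arm = 1
ω_ring = 1 − (29/63)(0−1) = 92/63
ω_out/ω_in = 92/63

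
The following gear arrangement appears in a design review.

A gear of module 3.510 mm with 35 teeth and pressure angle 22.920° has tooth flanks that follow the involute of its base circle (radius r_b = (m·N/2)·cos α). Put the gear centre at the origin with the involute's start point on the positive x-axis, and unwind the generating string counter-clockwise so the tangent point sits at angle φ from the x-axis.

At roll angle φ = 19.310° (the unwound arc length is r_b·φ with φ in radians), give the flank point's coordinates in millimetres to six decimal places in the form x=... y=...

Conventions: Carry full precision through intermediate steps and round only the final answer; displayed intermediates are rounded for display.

x=59.697852 y=0.713748

single-mesh involute tooth geometry (35T wheel at module 3.510)
pitch radius r_p = m·N/2 = 3.510·35/2 = 61.425000
base radius r_b = r_p·cos α = 61.425000·cos 22.920° = 56.575467
roll angle φ = 19.310° = 0.33702308 rad
x = r_b·(cos φ + φ·sin φ) = 59.697852
y = r_b·(sin φ − φ·cos φ) = 0.713748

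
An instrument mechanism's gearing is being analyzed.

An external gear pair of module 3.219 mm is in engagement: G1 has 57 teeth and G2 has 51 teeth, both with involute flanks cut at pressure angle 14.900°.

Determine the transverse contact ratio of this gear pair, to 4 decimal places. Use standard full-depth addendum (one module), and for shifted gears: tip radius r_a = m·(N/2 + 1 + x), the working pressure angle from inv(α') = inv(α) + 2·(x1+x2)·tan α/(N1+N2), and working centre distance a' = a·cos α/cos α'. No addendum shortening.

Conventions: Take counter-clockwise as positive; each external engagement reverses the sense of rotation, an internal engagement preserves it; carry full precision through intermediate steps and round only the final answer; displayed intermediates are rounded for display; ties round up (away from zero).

topology: single-mesh involute geometry — m = 3.219, 57T/51T pair
base radii: r_b1 = 88.656791, r_b2 = 79.324497
tip radii: r_a1 = 94.960500, r_a2 = 85.303500
no profile shift: α' = α, a' = a
action lengths: √(r_a1²−r_b1²) = 34.021610, √(r_a2²−r_b2²) = 31.373735
base pitch p_b = π·m·cos α = 9.772755
CR = (34.021610 + 31.373735 − 173.826000·sin 14.90000°)/9.772755 = 2.118029
contact ratio ≈ 2.1180

2.1180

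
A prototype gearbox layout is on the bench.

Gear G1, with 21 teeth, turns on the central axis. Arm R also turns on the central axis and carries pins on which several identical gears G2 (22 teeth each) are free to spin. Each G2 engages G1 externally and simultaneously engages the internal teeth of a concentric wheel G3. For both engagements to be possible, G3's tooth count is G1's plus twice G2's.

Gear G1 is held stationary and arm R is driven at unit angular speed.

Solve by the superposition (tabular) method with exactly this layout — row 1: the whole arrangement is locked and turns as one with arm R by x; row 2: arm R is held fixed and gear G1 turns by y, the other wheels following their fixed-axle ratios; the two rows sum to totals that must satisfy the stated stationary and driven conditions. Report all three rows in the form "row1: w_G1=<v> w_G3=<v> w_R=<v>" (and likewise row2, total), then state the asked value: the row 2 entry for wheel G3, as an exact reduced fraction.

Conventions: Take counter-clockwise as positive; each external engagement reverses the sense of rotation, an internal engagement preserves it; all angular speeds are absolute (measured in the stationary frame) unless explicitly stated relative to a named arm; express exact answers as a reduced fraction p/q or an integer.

row1: w_G1=1 w_G3=1 w_R=1
row2: w_G1=-1 w_G3=21/65 w_R=0
total: w_G1=0 w_G3=86/65 w_R=1
asked value: 21/65

planetary set (21T centre, 22T on arm, 65T internal) — Willis relation
row 1: whole set turns with the arm by x
row 2 (arm held, sun turns y): ω_ring = −(21/65)·y, ω_arm = 0
boundary: total ω_sun = x + y = 0 and total ω_arm = x = 1  ⇒  y = -1, x = 1
row 2 ring = −(21/65)·(-1) = 21/65
totals (row 1 + row 2): sun 1 + (-1) = 0, ring 1 + 21/65 = 86/65, arm 1 + 0 = 1
asked cell (row2, ring) = 21/65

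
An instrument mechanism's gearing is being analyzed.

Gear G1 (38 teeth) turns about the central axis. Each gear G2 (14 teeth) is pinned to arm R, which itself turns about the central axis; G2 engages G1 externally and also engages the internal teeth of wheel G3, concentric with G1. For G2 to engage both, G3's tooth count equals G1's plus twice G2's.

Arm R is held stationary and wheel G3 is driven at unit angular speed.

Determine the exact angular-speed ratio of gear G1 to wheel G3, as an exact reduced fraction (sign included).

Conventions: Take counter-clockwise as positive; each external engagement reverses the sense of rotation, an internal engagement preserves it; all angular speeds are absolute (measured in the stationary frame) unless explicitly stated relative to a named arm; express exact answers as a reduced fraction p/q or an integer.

-33/19

planetary set (38T centre, 14T on arm, 66T internal) — Willis relation
ring teeth: 38 + 2·14 = 66
38(ω_sun−ω_arm) = −66(ω_ring−ω_arm),  ω_arm = 0, ω_ring = 1
ω_sun = 0 − (66/38)(1−0) = -33/19
ω_out/ω_in = -33/19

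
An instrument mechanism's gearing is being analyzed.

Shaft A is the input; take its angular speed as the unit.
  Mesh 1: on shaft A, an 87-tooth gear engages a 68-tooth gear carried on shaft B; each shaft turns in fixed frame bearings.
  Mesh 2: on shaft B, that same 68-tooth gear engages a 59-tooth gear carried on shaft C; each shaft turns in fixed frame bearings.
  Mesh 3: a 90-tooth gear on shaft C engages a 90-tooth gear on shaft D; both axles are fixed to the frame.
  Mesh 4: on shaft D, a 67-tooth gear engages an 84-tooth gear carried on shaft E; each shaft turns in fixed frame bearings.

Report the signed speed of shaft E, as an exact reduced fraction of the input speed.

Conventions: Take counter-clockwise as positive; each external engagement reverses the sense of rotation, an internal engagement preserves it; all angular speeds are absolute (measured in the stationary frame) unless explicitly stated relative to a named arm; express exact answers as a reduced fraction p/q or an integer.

1943/1652

4-mesh fixed-axis compound train (all bearings frame-fixed)
mesh 1 [87T→68T]: |ω|/ω_in = 1×87/68 = 87/68, sense flips to −
mesh 2 [68T→59T]: |ω|/ω_in = (87/68)×68/59 = 87/59, sense flips to +
mesh 3 [90T→90T]: |ω|/ω_in = (87/59)×90/90 = 87/59, sense flips to −
mesh 4 [67T→84T]: |ω|/ω_in = (87/59)×67/84 = 1943/1652, sense flips to +
signed output speed (× input speed) = 1943/1652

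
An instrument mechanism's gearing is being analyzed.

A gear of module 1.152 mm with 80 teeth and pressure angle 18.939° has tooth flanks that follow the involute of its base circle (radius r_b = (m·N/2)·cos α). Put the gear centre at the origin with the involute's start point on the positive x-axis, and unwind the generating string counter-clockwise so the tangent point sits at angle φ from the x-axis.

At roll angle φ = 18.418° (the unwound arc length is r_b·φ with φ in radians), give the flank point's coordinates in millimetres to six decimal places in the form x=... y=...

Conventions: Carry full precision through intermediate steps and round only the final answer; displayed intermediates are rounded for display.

class = single-mesh tooth geometry [base-circle involute, m = 1.152, 80T]
pitch radius r_p = m·N/2 = 1.152·80/2 = 46.080000
base radius r_b = r_p·cos α = 46.080000·cos 18.939° = 43.585443
roll angle φ = 18.418° = 0.32145474 rad
x = r_b·(cos φ + φ·sin φ) = 45.779513
y = r_b·(sin φ − φ·cos φ) = 0.477623

x=45.779513 y=0.477623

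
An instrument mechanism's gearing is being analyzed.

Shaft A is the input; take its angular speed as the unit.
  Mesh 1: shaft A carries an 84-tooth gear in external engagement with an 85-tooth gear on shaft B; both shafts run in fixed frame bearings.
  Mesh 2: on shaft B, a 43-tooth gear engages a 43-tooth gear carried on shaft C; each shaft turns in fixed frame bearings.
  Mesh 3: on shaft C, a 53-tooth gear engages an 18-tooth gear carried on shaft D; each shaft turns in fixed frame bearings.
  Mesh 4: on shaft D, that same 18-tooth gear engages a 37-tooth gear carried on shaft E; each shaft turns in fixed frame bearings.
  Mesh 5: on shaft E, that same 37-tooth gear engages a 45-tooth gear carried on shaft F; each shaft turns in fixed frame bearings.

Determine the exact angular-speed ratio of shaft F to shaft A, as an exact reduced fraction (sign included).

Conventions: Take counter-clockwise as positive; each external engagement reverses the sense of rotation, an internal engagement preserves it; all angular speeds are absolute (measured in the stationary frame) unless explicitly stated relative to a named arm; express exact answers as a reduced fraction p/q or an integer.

-1484/1275

class = fixed-axis compound train [5 meshes; 5 ratios multiply, 5 sense flips]
mesh 1 [84T→85T]: running ratio 84/85, sense −
mesh 2 [43T→43T]: running ratio 84/85, sense +
mesh 3 [53T→18T]: running ratio 742/255, sense −
mesh 4 [18T→37T]: running ratio 4452/3145, sense +
mesh 5 [37T→45T]: running ratio 1484/1275, sense −
ω_out/ω_in = -1484/1275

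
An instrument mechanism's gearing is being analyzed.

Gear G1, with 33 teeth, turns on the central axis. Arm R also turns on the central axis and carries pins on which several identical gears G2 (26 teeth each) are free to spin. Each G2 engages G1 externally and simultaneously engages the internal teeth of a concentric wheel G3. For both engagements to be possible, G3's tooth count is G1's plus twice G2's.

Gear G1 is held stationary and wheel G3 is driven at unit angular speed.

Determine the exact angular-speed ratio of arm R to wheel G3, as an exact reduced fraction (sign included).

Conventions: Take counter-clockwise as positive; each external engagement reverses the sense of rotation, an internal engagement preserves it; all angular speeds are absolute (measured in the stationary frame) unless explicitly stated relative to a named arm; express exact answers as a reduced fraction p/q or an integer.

topology: planetary set — G1 33T / G2 26T / G3 85T, arm = carrier (Willis)
ring teeth: 33 + 2·26 = 85
33(ω_sun−ω_arm) = −85(ω_ring−ω_arm),  ω_sun = 0, ω_ring = 1
33(0−ω_arm) = −85(1−ω_arm)  ⇒  118·ω_arm = 85  ⇒  ω_arm = 85/118
ω_out/ω_in = 85/118

85/118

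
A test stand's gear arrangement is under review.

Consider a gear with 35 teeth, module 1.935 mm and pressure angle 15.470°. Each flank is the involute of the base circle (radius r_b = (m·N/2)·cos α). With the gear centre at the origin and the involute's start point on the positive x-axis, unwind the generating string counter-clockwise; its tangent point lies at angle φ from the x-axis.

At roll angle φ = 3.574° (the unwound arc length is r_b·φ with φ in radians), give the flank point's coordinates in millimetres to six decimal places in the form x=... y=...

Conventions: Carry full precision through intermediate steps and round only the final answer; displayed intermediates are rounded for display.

topology: single-mesh involute geometry — m = 1.935, N = 35
pitch radius r_p = m·N/2 = 1.935·35/2 = 33.862500
base radius r_b = r_p·cos α = 33.862500·cos 15.470° = 32.635670
roll angle φ = 3.574° = 0.06237807 rad
x = r_b·(cos φ + φ·sin φ) = 32.699101
y = r_b·(sin φ − φ·cos φ) = 0.002639

x=32.699101 y=0.002639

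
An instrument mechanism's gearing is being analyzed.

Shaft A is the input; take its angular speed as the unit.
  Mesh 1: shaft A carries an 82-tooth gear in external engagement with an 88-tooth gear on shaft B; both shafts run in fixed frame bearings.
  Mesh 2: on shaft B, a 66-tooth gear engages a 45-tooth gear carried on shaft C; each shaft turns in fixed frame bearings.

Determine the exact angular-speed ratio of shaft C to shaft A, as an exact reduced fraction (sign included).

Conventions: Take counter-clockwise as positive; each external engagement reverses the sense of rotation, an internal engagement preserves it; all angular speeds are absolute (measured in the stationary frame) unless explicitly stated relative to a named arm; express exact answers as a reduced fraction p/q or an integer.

41/30

class = fixed-axis compound train [2 meshes; 2 ratios multiply, 2 sense flips]
mesh 1 [82T→88T]: running ratio 41/44, sense −
mesh 2 [66T→45T]: running ratio 41/30, sense +
ω_out/ω_in = 41/30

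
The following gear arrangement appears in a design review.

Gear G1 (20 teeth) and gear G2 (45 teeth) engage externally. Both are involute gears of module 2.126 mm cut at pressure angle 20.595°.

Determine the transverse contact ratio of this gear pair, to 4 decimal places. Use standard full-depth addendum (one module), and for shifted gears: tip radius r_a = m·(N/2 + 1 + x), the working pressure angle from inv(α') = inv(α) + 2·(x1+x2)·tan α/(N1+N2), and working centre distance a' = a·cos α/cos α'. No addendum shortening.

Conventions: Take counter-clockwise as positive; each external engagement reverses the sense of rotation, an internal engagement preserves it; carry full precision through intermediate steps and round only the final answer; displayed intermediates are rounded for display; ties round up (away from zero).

class = single-mesh tooth geometry [involute pair 20T × 45T, m = 2.126]
base radii: r_b1 = 19.901278, r_b2 = 44.777876
tip radii: r_a1 = 23.386000, r_a2 = 49.961000
no profile shift: α' = α, a' = a
action lengths: √(r_a1²−r_b1²) = 12.281861, √(r_a2²−r_b2²) = 22.159497
base pitch p_b = π·m·cos α = 6.252171
CR = (12.281861 + 22.159497 − 69.095000·sin 20.59500°)/6.252171 = 1.621277
contact ratio ≈ 1.6213

1.6213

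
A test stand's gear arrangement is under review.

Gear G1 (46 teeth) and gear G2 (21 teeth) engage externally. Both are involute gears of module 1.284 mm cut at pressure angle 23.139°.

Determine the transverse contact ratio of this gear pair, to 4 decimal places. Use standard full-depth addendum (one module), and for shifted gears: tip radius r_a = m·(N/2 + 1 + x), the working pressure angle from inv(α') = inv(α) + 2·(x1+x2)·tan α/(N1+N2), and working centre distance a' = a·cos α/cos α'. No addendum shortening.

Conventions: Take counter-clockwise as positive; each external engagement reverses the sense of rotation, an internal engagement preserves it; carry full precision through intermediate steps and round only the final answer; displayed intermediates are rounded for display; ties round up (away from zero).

1.5324

single-mesh involute tooth geometry (46T engaging 21T at module 1.284)
base radii: r_b1 = 27.156275, r_b2 = 12.397430
tip radii: r_a1 = 30.816000, r_a2 = 14.766000
no profile shift: α' = α, a' = a
action lengths: √(r_a1²−r_b1²) = 14.565801, √(r_a2²−r_b2²) = 8.021127
base pitch p_b = π·m·cos α = 3.709302
CR = (14.565801 + 8.021127 − 43.014000·sin 23.13900°)/3.709302 = 1.532367
contact ratio ≈ 1.5324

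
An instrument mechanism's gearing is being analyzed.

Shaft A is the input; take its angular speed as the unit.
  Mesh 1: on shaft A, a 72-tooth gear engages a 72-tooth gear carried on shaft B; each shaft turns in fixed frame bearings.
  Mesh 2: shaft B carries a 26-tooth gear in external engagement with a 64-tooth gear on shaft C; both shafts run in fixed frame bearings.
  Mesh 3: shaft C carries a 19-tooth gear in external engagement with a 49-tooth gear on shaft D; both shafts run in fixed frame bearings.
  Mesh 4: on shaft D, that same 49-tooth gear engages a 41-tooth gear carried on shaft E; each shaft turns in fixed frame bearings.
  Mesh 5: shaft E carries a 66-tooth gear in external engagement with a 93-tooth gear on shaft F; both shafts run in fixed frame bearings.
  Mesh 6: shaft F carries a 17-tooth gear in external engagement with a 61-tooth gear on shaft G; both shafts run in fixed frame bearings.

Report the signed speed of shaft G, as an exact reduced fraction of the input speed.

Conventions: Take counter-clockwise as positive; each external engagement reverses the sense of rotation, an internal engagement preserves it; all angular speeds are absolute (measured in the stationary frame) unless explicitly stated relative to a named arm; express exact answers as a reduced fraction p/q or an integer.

46189/1240496

6-mesh fixed-axis compound train (all bearings frame-fixed)
mesh 1 [72T→72T]: |ω|/ω_in = 1×72/72 = 1, sense flips to −
mesh 2 [26T→64T]: |ω|/ω_in = 1×26/64 = 13/32, sense flips to +
mesh 3 [19T→49T]: |ω|/ω_in = (13/32)×19/49 = 247/1568, sense flips to −
mesh 4 [49T→41T]: |ω|/ω_in = (247/1568)×49/41 = 247/1312, sense flips to +
mesh 5 [66T→93T]: |ω|/ω_in = (247/1312)×66/93 = 2717/20336, sense flips to −
mesh 6 [17T→61T]: |ω|/ω_in = (2717/20336)×17/61 = 46189/1240496, sense flips to +
signed output speed (× input speed) = 46189/1240496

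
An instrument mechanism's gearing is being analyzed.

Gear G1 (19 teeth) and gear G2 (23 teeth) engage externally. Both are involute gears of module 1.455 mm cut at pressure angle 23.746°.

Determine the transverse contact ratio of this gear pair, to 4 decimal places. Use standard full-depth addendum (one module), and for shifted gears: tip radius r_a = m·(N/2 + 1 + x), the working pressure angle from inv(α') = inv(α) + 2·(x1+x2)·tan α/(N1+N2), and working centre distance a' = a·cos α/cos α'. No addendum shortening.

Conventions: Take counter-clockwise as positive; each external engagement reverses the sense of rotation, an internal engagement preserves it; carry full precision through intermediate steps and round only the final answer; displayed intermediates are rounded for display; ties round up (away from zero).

class = single-mesh tooth geometry [involute pair 19T × 23T, m = 1.455]
base radii: r_b1 = 12.652282, r_b2 = 15.315920
tip radii: r_a1 = 15.277500, r_a2 = 18.187500
no profile shift: α' = α, a' = a
action lengths: √(r_a1²−r_b1²) = 8.562814, √(r_a2²−r_b2²) = 9.808555
base pitch p_b = π·m·cos α = 4.184033
CR = (8.562814 + 9.808555 − 30.555000·sin 23.74600°)/4.184033 = 1.450131
contact ratio ≈ 1.4501

1.4501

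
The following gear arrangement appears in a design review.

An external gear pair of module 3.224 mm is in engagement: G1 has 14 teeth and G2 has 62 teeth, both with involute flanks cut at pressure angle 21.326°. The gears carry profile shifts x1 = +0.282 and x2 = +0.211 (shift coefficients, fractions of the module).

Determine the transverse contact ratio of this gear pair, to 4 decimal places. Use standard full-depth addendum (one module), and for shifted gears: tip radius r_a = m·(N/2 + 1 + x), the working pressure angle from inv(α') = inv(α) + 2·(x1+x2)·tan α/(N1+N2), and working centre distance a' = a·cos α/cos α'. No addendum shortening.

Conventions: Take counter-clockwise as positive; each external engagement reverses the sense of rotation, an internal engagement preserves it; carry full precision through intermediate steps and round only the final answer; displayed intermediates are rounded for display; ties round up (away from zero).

topology: single-mesh involute geometry — m = 3.224, 14T/62T pair
base radii: r_b1 = 21.022685, r_b2 = 93.100464
tip radii: r_a1 = 26.701168, r_a2 = 103.848264
inv(α') = inv(21.326°) + 2·(+0.282+0.211)·tan α/(14+62) = 0.02326266  ⇒  α' = 23.06769°
a' = a·cos α / cos α' = 122.5120·cos 21.326°/cos 23.06769° = 124.041160
action lengths: √(r_a1²−r_b1²) = 16.462049, √(r_a2²−r_b2²) = 46.008321
base pitch p_b = π·m·cos α = 9.434959
CR = (16.462049 + 46.008321 − 124.041160·sin 23.06769°)/9.434959 = 1.469934
contact ratio ≈ 1.4699

1.4699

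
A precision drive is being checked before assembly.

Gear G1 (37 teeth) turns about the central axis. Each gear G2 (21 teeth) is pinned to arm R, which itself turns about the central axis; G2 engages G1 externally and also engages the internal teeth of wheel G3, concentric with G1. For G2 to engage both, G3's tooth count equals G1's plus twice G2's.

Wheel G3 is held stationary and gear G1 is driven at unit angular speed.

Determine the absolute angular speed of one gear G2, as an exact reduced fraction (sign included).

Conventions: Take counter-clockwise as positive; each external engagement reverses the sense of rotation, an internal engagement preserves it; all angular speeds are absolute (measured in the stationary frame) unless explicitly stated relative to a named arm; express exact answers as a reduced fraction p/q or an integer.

topology: planetary set — G1 37T / G2 21T / G3 79T, arm = carrier (Willis)
ring teeth: 37 + 2·21 = 79
37(ω_sun−ω_arm) = −79(ω_ring−ω_arm),  ω_ring = 0, ω_sun = 1
37(1−ω_arm) = −79(0−ω_arm)  ⇒  116·ω_arm = 37  ⇒  ω_arm = 37/116
sun–planet mesh: 37·(1−37/116) = −21·(ω_p−ω_arm)  ⇒  ω_p−ω_arm = -2923/2436
ω_p = 37/116 − 2923/2436 = -37/42
exact speed ratio = -37/42

-37/42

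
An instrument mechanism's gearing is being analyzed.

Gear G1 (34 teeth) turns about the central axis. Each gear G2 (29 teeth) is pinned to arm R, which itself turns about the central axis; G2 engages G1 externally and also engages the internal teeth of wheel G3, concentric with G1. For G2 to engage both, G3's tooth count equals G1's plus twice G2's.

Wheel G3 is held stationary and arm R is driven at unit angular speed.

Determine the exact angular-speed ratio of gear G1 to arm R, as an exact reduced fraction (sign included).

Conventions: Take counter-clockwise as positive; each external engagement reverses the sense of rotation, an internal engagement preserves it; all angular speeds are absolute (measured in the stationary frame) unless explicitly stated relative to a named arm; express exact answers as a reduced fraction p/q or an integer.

class = planetary set [G3 = 34+2·29 = 92; Willis about the carrier]
ring teeth: 34 + 2·29 = 92
34(ω_sun−ω_arm) = −92(ω_ring−ω_arm),  ω_ring = 0, ω_arm = 1
ω_sun = 1 − (92/34)(0−1) = 63/17
ω_out/ω_in = 63/17

63/17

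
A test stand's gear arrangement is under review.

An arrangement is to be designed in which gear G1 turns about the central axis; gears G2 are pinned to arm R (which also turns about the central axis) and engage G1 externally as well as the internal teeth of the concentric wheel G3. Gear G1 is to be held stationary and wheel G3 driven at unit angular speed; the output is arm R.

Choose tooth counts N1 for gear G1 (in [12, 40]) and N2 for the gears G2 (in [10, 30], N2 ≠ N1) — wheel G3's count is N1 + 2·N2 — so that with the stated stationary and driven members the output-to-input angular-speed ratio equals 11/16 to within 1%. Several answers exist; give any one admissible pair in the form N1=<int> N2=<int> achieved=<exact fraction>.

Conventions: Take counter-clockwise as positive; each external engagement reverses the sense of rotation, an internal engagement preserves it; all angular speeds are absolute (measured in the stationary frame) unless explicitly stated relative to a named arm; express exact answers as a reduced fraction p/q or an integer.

N1=20 N2=12 achieved=11/16

class = planetary set [ratio 11/16 wanted; Willis about the carrier]
Willis with ω_sun = 0: ω_arm/ω_ring = N3/(N1+N3); set equal to 11/16  ⇒  N3/N1 = (11/16)/(1 − 11/16) = 11/5
N3 = N1 + 2·N2  ⇒  N2/N1 = (N3/N1 − 1)/2 = (11/5 − 1)/2 = 3/5
smallest multiple with N1 ≥ 12 and N2 ≥ 10: k = 4  ⇒  N1 = 4·5 = 20, N2 = 4·3 = 12 (N1 ≤ 40, N2 ≤ 30, N2 ≠ N1 ✓), N3 = 20 + 2·12 = 44
check: N3/(N1+N3) with N1 = 20, N3 = 44 gives 11/16; |achieved − target| = 0 ≤ 11/1600 ✓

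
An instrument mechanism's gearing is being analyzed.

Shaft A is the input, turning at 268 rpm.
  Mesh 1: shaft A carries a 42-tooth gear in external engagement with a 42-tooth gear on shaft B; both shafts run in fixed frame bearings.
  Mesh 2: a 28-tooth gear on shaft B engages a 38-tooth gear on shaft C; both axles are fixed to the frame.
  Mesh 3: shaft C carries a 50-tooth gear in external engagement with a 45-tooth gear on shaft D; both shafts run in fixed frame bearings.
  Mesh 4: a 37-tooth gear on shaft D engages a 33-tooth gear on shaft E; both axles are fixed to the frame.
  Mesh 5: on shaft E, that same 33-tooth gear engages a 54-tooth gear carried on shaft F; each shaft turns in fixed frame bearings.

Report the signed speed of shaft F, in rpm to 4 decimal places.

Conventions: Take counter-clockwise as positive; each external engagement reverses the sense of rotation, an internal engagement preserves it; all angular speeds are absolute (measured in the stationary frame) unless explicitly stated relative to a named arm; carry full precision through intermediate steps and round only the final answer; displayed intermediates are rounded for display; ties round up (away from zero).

-150.3400 rpm

recognized (6 fixed axles, 5 meshes): fixed-axis compound train
mesh 1 [42T→42T]: ω = 268.0000×42/42 = 268.0000 rpm, sense flips to −
mesh 2 [28T→38T]: ω = 268.0000×28/38 = 197.4737 rpm, sense flips to +
mesh 3 [50T→45T]: ω = 197.4737×50/45 = 219.4152 rpm, sense flips to −
mesh 4 [37T→33T]: ω = 219.4152×37/33 = 246.0110 rpm, sense flips to +
mesh 5 [33T→54T]: ω = 246.0110×33/54 = 150.3400 rpm, sense flips to −
signed output speed = -150.3400 rpm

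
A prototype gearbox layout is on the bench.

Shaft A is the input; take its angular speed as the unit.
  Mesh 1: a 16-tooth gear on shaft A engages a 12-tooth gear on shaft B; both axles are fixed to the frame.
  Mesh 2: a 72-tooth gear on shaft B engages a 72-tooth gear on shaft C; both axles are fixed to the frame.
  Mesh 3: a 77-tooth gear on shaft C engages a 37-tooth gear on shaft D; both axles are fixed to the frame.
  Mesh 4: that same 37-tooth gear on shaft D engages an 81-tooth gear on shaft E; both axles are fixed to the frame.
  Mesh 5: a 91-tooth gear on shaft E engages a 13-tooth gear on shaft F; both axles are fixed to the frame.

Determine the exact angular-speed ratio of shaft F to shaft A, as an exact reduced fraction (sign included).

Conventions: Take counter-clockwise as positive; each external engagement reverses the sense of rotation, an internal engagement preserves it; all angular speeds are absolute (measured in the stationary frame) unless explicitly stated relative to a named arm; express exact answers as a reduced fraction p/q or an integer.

-2156/243

class = fixed-axis compound train [5 meshes; 5 ratios multiply, 5 sense flips]
mesh 1 [16T→12T]: running ratio 4/3, sense −
mesh 2 [72T→72T]: running ratio 4/3, sense +
mesh 3 [77T→37T]: running ratio 308/111, sense −
mesh 4 [37T→81T]: running ratio 308/243, sense +
mesh 5 [91T→13T]: running ratio 2156/243, sense −
ω_out/ω_in = -2156/243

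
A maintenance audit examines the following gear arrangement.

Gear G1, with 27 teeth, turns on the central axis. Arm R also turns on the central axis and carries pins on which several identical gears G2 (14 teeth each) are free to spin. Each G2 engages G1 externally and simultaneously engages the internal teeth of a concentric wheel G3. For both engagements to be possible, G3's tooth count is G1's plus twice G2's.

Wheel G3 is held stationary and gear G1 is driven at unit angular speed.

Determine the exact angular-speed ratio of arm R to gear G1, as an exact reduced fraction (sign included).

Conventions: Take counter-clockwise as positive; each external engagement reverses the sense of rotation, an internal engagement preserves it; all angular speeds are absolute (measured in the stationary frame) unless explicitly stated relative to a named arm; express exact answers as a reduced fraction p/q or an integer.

recognized (axles ride arm R): planetary set, 27/14/55 teeth
ring teeth: 27 + 2·14 = 55
27(ω_sun−ω_arm) = −55(ω_ring−ω_arm),  ω_ring = 0, ω_sun = 1
27(1−ω_arm) = −55(0−ω_arm)  ⇒  82·ω_arm = 27  ⇒  ω_arm = 27/82
ω_out/ω_in = 27/82

27/82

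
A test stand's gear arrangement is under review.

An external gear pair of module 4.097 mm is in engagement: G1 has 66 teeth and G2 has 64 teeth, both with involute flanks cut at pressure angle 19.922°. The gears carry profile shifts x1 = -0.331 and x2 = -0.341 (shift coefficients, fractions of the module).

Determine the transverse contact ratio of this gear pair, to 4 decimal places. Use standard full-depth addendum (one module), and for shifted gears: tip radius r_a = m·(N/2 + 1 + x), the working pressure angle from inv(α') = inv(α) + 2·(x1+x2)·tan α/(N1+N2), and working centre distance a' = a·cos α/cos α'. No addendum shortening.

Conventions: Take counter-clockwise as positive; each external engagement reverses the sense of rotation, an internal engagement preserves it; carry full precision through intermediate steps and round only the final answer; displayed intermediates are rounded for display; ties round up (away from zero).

topology: single-mesh involute geometry — m = 4.097, 66T/64T pair
base radii: r_b1 = 127.110215, r_b2 = 123.258391
tip radii: r_a1 = 137.941893, r_a2 = 133.803923
inv(α') = inv(19.922°) + 2·(-0.331-0.341)·tan α/(66+64) = 0.01097784  ⇒  α' = 18.11717°
a' = a·cos α / cos α' = 266.3050·cos 19.922°/cos 18.11717° = 263.428726
action lengths: √(r_a1²−r_b1²) = 53.581331, √(r_a2²−r_b2²) = 52.065910
base pitch p_b = π·m·cos α = 12.100864
CR = (53.581331 + 52.065910 − 263.428726·sin 18.11717°)/12.100864 = 1.961108
contact ratio ≈ 1.9611

1.9611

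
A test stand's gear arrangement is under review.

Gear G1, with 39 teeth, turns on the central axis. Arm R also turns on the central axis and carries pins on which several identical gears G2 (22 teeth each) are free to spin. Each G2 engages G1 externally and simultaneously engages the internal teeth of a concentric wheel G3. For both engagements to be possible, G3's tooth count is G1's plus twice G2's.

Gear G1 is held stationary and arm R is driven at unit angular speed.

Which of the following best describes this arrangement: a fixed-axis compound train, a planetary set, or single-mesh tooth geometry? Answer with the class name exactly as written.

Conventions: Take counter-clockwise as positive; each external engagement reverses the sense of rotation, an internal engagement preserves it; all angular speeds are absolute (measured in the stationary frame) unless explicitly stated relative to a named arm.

planetary set (39T centre, 22T on arm, 83T internal) — Willis relation
classification: planetary set

planetary set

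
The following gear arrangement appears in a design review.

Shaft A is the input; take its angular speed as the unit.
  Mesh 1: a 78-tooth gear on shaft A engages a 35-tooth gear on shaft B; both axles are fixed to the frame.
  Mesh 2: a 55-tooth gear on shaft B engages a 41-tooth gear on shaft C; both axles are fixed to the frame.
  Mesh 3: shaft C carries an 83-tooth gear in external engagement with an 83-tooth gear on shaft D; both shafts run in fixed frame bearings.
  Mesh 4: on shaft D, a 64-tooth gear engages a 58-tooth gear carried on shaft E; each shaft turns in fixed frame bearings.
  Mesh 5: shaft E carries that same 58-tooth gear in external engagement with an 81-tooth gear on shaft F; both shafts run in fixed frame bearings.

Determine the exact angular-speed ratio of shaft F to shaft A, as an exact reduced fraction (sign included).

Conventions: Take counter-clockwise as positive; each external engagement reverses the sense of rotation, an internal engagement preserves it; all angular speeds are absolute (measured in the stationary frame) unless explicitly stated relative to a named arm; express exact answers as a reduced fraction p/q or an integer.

class = fixed-axis compound train [5 meshes; 5 ratios multiply, 5 sense flips]
mesh 1 [78T→35T]: running ratio 78/35, sense −
mesh 2 [55T→41T]: running ratio 858/287, sense +
mesh 3 [83T→83T]: running ratio 858/287, sense −
mesh 4 [64T→58T]: running ratio 27456/8323, sense +
mesh 5 [58T→81T]: running ratio 18304/7749, sense −
ω_out/ω_in = -18304/7749

-18304/7749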